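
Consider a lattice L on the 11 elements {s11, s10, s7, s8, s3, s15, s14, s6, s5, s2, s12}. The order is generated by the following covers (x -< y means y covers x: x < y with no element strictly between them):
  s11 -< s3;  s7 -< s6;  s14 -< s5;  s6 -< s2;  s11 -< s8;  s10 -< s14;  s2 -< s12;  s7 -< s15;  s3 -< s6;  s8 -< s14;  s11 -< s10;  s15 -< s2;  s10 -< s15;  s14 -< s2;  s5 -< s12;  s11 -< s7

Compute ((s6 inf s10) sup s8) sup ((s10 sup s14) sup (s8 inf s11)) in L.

s6 ∧ s10 = s11
s11 ∨ s8 = s8
s10 ∨ s14 = s14
s8 ∧ s11 = s11
s14 ∨ s11 = s14
s8 ∨ s14 = s14

s14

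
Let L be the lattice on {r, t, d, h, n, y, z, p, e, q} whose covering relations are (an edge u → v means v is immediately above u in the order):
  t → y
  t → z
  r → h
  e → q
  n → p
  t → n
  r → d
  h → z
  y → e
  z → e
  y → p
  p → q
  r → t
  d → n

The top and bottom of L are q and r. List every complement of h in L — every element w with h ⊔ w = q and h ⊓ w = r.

d, n, p

Need w with h ∨ w = q and h ∧ w = r.
Checking each element gives: d, n, p.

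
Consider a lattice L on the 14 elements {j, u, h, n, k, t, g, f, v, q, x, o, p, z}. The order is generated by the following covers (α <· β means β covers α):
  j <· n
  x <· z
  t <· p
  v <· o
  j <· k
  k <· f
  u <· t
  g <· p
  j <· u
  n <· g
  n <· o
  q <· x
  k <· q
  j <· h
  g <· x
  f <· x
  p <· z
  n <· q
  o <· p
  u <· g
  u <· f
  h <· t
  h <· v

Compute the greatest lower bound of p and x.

Common lower bounds of {p, x}: g, j, n, u.
The greatest among these is g.

g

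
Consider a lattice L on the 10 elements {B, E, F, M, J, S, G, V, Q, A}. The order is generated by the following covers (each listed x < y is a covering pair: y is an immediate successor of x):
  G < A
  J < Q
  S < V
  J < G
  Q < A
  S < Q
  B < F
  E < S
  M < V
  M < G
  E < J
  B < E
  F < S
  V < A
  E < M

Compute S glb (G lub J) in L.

E

G ∨ J = G
S ∧ G = E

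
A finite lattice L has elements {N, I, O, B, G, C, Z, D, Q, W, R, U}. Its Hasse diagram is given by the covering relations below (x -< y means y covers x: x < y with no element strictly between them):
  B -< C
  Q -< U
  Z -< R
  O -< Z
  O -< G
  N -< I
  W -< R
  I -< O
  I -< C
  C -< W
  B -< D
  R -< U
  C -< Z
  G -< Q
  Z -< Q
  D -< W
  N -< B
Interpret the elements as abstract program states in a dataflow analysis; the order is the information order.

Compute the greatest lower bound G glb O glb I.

I

Common lower bounds of {G, O, I}: I, N.
The greatest among these is I.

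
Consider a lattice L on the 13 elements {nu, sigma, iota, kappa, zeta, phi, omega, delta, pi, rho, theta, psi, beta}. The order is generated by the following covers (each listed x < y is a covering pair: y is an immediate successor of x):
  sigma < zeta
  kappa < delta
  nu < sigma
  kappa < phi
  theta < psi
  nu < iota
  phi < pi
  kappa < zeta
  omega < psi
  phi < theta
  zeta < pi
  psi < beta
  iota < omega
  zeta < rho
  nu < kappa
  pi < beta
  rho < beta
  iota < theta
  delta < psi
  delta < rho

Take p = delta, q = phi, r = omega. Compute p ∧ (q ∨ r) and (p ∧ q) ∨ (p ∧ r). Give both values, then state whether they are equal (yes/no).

q ∨ r = psi, so p ∧ (q ∨ r) = delta ∧ psi = delta.
p ∧ q = kappa and p ∧ r = nu, so (p ∧ q) ∨ (p ∧ r) = kappa ∨ nu = kappa.
Equal: no.

delta; kappa; no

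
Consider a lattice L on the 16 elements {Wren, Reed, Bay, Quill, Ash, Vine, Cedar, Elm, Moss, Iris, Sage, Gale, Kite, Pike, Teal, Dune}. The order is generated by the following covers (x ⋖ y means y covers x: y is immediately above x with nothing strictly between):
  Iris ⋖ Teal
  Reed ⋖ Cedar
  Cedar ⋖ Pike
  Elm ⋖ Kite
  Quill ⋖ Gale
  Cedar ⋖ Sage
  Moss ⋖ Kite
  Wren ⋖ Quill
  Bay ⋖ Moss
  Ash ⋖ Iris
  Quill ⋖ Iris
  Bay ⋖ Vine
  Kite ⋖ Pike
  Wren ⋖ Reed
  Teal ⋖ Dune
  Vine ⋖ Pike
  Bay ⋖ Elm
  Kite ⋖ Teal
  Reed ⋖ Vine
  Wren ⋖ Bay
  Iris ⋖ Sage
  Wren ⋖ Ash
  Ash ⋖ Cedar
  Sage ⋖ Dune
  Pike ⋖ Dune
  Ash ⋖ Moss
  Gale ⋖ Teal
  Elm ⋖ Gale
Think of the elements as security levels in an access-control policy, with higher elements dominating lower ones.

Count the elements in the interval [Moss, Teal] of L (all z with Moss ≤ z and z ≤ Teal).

The interval [Moss, Teal] = {Kite, Moss, Teal}, which has 3 elements.

3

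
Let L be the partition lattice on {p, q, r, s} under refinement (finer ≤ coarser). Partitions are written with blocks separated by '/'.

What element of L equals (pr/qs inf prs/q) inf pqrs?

pr/qs ∧ prs/q = pr/q/s
pr/q/s ∧ pqrs = pr/q/s

pr/q/s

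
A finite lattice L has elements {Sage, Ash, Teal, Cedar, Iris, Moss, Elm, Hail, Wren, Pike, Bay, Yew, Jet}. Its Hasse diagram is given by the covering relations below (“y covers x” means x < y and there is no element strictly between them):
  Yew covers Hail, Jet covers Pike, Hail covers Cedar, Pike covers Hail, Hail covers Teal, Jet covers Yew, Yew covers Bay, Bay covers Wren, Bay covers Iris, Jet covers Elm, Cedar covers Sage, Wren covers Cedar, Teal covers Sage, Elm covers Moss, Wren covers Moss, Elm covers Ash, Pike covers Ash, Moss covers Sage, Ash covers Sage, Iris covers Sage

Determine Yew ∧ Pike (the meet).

Common lower bounds of {Yew, Pike}: Cedar, Hail, Sage, Teal.
The greatest among these is Hail.

Hail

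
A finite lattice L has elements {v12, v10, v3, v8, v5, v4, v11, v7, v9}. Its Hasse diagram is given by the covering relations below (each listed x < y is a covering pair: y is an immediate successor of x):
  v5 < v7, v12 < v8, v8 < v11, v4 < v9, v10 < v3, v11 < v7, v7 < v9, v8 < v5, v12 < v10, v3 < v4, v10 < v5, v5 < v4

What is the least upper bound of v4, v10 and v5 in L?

v4

Common upper bounds of {v4, v10, v5}: v4, v9.
The least among these is v4.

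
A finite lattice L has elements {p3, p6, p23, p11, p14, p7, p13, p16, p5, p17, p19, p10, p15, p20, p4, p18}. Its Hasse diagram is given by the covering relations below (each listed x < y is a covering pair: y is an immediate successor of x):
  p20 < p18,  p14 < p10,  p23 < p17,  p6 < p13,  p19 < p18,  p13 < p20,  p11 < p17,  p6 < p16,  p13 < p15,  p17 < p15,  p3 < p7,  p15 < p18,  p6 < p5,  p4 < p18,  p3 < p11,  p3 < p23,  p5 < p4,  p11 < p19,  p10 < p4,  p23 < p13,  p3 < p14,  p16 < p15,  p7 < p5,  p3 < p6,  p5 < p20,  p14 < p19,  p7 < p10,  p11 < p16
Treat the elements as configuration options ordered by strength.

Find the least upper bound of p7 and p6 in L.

p5

Common upper bounds of {p7, p6}: p18, p20, p4, p5.
The least among these is p5.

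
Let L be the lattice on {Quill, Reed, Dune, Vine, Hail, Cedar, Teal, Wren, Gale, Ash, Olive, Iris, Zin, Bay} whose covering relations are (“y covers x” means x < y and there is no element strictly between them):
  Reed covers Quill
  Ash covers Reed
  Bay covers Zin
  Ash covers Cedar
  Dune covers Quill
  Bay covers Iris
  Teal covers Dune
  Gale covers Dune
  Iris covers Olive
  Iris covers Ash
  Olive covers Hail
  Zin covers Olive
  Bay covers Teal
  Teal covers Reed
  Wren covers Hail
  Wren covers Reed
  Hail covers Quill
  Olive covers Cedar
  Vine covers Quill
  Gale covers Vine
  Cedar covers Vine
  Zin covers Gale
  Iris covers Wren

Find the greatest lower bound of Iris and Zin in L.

Olive

Common lower bounds of {Iris, Zin}: Cedar, Hail, Olive, Quill, Vine.
The greatest among these is Olive.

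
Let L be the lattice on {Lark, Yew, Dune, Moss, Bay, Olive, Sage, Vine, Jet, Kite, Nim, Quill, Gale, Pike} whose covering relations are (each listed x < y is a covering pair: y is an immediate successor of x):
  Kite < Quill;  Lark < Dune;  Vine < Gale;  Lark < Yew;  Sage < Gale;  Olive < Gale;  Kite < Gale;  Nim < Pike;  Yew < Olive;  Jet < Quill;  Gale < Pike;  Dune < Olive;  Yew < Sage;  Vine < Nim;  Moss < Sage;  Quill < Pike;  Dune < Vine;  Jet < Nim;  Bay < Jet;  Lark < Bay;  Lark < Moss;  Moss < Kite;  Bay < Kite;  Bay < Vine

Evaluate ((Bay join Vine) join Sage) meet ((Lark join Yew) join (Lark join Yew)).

Bay ∨ Vine = Vine
Vine ∨ Sage = Gale
Lark ∨ Yew = Yew
Lark ∨ Yew = Yew
Yew ∨ Yew = Yew
Gale ∧ Yew = Yew

Yew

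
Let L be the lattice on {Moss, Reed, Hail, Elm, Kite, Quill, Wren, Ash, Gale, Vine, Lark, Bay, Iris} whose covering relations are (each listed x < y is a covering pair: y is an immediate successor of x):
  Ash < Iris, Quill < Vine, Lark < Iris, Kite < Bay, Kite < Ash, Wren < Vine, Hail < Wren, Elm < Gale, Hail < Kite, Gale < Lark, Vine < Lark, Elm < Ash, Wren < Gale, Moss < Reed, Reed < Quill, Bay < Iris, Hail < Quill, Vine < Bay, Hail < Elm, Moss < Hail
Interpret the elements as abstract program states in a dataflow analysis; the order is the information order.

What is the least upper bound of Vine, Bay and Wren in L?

Common upper bounds of {Vine, Bay, Wren}: Bay, Iris.
The least among these is Bay.

Bay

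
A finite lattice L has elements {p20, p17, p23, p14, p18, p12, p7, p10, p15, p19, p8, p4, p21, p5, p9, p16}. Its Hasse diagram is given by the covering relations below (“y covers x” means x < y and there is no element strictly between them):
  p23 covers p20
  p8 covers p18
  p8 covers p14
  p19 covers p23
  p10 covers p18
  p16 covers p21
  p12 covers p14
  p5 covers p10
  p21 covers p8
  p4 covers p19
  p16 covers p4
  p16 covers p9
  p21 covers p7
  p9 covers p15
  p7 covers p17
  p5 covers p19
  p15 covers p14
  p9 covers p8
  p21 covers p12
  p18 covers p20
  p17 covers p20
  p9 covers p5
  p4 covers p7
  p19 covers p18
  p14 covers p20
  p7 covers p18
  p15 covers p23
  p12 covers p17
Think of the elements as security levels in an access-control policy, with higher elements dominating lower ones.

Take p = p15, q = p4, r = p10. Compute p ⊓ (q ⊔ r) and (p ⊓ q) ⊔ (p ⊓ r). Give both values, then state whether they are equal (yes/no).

p15; p23; no

q ⊔ r = p16, so p ⊓ (q ⊔ r) = p15 ⊓ p16 = p15.
p ⊓ q = p23 and p ⊓ r = p20, so (p ⊓ q) ⊔ (p ⊓ r) = p23 ⊔ p20 = p23.
Equal: no.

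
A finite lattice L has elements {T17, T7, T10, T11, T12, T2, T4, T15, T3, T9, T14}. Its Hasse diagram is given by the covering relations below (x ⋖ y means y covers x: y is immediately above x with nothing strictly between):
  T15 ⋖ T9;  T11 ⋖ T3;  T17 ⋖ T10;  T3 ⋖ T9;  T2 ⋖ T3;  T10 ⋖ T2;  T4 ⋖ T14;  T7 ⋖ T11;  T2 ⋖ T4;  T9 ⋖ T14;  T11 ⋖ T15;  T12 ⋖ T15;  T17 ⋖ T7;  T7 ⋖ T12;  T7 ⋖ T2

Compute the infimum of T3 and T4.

T2

Common lower bounds of {T3, T4}: T10, T17, T2, T7.
The greatest among these is T2.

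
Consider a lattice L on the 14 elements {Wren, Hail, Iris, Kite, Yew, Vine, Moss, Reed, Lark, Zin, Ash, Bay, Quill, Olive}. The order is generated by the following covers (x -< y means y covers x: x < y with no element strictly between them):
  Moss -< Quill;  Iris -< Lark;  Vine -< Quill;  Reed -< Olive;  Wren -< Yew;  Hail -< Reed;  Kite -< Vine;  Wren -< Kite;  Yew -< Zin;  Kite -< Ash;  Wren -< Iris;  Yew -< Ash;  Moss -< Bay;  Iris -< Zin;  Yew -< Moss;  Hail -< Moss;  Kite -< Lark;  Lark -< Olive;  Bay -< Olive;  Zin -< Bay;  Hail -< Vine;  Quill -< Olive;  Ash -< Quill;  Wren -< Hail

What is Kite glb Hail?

Common lower bounds of {Kite, Hail}: Wren.
The greatest among these is Wren.

Wren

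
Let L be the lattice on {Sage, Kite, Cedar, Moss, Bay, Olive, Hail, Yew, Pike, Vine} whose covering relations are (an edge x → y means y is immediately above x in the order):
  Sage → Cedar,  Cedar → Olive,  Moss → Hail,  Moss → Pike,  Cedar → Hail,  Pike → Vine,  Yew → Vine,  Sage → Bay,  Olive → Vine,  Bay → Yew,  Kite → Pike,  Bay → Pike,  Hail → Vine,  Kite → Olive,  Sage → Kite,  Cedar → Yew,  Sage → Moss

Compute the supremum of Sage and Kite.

Kite

Common upper bounds of {Sage, Kite}: Kite, Olive, Pike, Vine.
The least among these is Kite.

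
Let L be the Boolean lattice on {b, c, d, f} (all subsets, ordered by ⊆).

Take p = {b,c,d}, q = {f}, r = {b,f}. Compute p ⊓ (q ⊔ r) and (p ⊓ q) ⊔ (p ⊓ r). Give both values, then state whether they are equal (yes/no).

q ⊔ r = {b,f}, so p ⊓ (q ⊔ r) = {b,c,d} ⊓ {b,f} = {b}.
p ⊓ q = {} and p ⊓ r = {b}, so (p ⊓ q) ⊔ (p ⊓ r) = {} ⊔ {b} = {b}.
Equal: yes.

{b}; {b}; yes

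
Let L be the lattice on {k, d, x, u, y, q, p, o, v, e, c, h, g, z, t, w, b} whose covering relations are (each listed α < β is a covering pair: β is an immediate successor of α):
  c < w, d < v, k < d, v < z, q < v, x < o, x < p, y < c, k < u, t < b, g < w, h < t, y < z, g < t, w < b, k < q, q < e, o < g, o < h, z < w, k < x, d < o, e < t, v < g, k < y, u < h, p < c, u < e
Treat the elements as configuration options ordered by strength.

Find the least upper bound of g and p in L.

w

Common upper bounds of {g, p}: b, w.
The least among these is w.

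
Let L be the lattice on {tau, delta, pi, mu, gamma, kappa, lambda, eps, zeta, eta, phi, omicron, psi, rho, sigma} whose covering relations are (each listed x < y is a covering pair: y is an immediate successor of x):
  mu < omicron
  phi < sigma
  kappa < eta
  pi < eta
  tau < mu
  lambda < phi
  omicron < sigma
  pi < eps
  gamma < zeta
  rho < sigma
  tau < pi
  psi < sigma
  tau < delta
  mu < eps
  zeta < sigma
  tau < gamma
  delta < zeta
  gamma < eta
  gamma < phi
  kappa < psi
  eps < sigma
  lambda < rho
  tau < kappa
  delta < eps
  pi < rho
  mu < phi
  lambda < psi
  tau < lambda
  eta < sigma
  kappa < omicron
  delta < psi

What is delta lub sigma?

Common upper bounds of {delta, sigma}: sigma.
The least among these is sigma.

sigma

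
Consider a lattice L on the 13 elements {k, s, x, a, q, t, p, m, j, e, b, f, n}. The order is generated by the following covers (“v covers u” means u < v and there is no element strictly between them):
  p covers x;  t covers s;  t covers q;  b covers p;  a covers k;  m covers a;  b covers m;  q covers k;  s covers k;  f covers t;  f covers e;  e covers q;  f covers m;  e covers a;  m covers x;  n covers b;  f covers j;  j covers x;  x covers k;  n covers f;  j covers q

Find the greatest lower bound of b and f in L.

Common lower bounds of {b, f}: a, k, m, x.
The greatest among these is m.

m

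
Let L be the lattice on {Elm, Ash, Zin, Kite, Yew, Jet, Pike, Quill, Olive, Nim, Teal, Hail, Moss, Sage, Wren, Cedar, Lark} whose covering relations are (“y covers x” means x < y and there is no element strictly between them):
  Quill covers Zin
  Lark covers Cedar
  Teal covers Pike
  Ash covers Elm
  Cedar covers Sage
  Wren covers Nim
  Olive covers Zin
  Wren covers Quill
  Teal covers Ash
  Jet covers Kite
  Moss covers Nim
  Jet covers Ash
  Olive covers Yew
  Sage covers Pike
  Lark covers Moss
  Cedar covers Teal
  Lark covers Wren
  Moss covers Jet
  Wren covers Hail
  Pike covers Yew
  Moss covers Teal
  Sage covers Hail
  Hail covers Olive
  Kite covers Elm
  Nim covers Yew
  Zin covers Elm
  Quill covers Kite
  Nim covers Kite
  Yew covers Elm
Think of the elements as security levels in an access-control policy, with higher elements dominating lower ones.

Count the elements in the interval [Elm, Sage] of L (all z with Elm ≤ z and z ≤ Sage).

The interval [Elm, Sage] = {Elm, Hail, Olive, Pike, Sage, Yew, Zin}, which has 7 elements.

7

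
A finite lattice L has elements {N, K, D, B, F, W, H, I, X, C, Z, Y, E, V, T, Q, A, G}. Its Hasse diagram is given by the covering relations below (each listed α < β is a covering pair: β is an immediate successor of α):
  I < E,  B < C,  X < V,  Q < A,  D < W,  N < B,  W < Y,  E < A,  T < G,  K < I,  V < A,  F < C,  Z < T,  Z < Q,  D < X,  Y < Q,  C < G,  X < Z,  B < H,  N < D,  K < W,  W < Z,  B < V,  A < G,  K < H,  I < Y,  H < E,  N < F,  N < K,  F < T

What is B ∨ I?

E

Common upper bounds of {B, I}: A, E, G.
The least among these is E.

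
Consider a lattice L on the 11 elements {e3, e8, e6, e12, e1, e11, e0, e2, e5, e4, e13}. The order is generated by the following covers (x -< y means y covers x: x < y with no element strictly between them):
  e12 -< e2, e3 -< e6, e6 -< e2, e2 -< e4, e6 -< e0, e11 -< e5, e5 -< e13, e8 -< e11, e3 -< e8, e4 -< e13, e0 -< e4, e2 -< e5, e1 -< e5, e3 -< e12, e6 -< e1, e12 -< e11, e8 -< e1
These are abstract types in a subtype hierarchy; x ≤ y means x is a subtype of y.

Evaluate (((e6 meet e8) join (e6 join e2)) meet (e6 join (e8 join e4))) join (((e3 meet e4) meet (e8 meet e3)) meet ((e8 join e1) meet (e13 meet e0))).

e6 ∧ e8 = e3
e6 ∨ e2 = e2
e3 ∨ e2 = e2
e8 ∨ e4 = e13
e6 ∨ e13 = e13
e2 ∧ e13 = e2
e3 ∧ e4 = e3
e8 ∧ e3 = e3
e3 ∧ e3 = e3
e8 ∨ e1 = e1
e13 ∧ e0 = e0
e1 ∧ e0 = e6
e3 ∧ e6 = e3
e2 ∨ e3 = e2

e2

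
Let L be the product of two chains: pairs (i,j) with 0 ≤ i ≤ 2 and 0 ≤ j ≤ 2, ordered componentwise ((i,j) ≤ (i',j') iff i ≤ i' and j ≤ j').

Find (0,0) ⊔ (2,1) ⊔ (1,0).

(2,1)

In a product of chains, the join is componentwise max, giving (2,1).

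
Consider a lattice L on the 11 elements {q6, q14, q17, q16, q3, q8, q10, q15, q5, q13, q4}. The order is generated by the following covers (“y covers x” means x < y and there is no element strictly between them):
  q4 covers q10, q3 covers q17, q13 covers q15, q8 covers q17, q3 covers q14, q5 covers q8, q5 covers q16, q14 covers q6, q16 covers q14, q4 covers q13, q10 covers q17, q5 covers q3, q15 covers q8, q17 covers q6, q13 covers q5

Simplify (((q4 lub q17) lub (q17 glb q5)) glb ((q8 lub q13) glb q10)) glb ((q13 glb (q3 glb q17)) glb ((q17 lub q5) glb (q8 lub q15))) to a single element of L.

q17

q4 ∨ q17 = q4
q17 ∧ q5 = q17
q4 ∨ q17 = q4
q8 ∨ q13 = q13
q13 ∧ q10 = q17
q4 ∧ q17 = q17
q3 ∧ q17 = q17
q13 ∧ q17 = q17
q17 ∨ q5 = q5
q8 ∨ q15 = q15
q5 ∧ q15 = q8
q17 ∧ q8 = q17
q17 ∧ q17 = q17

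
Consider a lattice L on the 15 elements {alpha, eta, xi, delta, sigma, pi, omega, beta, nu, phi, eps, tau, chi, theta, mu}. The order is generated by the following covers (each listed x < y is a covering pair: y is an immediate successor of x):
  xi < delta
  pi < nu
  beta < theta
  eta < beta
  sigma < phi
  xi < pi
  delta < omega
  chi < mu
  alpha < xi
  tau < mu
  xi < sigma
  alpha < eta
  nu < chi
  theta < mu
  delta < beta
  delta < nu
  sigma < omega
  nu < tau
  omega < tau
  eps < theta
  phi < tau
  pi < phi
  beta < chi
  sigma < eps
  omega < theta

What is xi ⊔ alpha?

Common upper bounds of {xi, alpha}: beta, chi, delta, eps, mu, nu, omega, phi, pi, sigma, tau, theta, xi.
The least among these is xi.

xi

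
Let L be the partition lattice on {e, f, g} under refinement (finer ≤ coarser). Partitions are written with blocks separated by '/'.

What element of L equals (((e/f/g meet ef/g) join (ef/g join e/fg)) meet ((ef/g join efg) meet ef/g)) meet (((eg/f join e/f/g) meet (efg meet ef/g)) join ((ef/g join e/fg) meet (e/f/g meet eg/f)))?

e/f/g

e/f/g ∧ ef/g = e/f/g
ef/g ∨ e/fg = efg
e/f/g ∨ efg = efg
ef/g ∨ efg = efg
efg ∧ ef/g = ef/g
efg ∧ ef/g = ef/g
eg/f ∨ e/f/g = eg/f
efg ∧ ef/g = ef/g
eg/f ∧ ef/g = e/f/g
ef/g ∨ e/fg = efg
e/f/g ∧ eg/f = e/f/g
efg ∧ e/f/g = e/f/g
e/f/g ∨ e/f/g = e/f/g
ef/g ∧ e/f/g = e/f/g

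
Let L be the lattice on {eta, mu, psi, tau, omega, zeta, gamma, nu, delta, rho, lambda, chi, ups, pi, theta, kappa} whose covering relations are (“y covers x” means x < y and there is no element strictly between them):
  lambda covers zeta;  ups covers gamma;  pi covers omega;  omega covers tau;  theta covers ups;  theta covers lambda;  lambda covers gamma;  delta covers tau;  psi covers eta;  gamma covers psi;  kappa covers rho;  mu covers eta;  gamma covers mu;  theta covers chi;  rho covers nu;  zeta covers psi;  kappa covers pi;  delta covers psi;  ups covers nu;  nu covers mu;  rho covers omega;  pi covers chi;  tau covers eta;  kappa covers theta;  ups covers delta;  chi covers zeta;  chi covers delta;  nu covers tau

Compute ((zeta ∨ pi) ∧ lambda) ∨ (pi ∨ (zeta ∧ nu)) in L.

pi

zeta ∨ pi = pi
pi ∧ lambda = zeta
zeta ∧ nu = eta
pi ∨ eta = pi
zeta ∨ pi = pi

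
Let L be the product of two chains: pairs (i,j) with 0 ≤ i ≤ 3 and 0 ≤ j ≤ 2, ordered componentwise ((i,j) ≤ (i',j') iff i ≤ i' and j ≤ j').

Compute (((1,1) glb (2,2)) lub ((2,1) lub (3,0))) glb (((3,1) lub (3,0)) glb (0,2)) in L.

(1,1) ∧ (2,2) = (1,1)
(2,1) ∨ (3,0) = (3,1)
(1,1) ∨ (3,1) = (3,1)
(3,1) ∨ (3,0) = (3,1)
(3,1) ∧ (0,2) = (0,1)
(3,1) ∧ (0,1) = (0,1)

(0,1)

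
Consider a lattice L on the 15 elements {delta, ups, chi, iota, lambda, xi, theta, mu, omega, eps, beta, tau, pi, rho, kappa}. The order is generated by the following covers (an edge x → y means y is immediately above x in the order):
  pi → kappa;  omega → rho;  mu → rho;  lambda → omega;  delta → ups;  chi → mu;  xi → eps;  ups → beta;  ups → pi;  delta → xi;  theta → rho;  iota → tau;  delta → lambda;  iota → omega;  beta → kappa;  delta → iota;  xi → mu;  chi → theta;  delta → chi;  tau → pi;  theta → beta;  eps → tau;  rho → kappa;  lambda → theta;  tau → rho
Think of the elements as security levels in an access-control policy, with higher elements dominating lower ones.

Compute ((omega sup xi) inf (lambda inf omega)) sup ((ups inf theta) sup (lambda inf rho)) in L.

omega ∨ xi = rho
lambda ∧ omega = lambda
rho ∧ lambda = lambda
ups ∧ theta = delta
lambda ∧ rho = lambda
delta ∨ lambda = lambda
lambda ∨ lambda = lambda

lambda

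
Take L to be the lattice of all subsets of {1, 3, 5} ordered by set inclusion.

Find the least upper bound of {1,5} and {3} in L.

Under ⊆, join is union: {1,5} ∪ {3} = {1,3,5}.

{1,3,5}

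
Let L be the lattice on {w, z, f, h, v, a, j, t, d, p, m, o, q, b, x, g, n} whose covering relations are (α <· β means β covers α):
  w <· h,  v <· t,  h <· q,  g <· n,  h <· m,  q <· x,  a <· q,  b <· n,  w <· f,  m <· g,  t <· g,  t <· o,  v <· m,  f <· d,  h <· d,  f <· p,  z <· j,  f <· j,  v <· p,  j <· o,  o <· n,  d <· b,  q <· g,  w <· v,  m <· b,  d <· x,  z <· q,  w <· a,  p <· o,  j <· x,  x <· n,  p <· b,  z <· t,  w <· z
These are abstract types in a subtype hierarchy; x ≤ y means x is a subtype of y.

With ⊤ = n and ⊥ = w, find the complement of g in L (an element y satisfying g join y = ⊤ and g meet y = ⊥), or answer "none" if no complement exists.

f

Need y with g ∨ y = n and g ∧ y = w.
Checking each element gives: f.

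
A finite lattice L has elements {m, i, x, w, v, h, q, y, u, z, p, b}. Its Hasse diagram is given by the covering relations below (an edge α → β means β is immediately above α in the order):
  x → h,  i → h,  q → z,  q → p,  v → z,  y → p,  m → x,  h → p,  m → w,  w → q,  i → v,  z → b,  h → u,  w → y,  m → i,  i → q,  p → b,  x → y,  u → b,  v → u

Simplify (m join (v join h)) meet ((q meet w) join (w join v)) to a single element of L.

v ∨ h = u
m ∨ u = u
q ∧ w = w
w ∨ v = z
w ∨ z = z
u ∧ z = v

v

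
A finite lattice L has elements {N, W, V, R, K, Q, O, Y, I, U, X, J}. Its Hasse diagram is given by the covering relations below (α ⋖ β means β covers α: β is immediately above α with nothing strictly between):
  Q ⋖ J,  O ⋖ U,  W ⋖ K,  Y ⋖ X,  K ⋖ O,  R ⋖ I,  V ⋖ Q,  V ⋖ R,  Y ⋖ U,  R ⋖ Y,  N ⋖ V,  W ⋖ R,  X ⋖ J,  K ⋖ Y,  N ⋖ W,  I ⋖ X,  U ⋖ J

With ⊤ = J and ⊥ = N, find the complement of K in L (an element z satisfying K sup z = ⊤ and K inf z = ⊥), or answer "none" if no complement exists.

Q

Need z with K ∨ z = J and K ∧ z = N.
Checking each element gives: Q.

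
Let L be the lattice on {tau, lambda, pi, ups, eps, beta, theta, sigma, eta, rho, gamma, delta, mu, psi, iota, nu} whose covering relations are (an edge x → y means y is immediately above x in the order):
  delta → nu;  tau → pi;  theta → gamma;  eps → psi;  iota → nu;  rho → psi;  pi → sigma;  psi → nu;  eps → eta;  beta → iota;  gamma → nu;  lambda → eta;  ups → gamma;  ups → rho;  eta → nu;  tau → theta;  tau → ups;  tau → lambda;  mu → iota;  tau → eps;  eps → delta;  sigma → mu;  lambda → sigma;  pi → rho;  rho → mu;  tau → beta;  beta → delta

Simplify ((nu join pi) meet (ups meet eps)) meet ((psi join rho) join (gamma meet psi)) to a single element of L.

tau

nu ∨ pi = nu
ups ∧ eps = tau
nu ∧ tau = tau
psi ∨ rho = psi
gamma ∧ psi = ups
psi ∨ ups = psi
tau ∧ psi = tau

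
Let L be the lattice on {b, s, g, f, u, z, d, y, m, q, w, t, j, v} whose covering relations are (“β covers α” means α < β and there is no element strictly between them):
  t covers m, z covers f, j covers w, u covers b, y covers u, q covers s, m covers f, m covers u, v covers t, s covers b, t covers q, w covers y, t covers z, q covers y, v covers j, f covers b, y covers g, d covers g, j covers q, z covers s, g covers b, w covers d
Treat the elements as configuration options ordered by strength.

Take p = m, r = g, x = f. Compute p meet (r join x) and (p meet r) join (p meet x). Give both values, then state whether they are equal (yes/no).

m; f; no

r join x = t, so p meet (r join x) = m meet t = m.
p meet r = b and p meet x = f, so (p meet r) join (p meet x) = b join f = f.
Equal: no.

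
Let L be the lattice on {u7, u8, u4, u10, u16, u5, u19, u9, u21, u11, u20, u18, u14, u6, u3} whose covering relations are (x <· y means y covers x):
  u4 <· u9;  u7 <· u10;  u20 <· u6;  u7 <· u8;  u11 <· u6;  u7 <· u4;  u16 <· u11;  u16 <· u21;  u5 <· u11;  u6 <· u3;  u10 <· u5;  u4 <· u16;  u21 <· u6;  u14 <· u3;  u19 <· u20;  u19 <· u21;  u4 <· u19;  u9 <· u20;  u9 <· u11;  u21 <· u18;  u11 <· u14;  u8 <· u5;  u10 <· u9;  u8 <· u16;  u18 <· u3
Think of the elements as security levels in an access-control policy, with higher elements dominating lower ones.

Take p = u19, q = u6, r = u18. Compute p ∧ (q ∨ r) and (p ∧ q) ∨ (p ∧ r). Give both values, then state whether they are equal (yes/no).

u19; u19; yes

q ∨ r = u3, so p ∧ (q ∨ r) = u19 ∧ u3 = u19.
p ∧ q = u19 and p ∧ r = u19, so (p ∧ q) ∨ (p ∧ r) = u19 ∨ u19 = u19.
Equal: yes.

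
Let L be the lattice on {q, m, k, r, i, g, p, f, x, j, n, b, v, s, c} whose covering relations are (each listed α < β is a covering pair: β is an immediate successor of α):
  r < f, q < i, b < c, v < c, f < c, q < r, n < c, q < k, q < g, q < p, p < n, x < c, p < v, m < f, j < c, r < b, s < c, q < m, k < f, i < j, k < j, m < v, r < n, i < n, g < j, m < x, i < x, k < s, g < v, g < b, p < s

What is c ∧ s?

Common lower bounds of {c, s}: k, p, q, s.
The greatest among these is s.

s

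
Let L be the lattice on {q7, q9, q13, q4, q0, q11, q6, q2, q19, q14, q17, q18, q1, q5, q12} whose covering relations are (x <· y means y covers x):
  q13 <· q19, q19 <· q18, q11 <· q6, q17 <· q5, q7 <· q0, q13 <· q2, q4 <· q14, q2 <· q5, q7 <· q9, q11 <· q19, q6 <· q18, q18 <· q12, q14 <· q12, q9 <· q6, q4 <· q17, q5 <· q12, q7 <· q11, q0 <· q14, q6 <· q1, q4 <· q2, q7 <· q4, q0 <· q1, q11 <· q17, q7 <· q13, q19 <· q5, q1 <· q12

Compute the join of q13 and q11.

Common upper bounds of {q13, q11}: q12, q18, q19, q5.
The least among these is q19.

q19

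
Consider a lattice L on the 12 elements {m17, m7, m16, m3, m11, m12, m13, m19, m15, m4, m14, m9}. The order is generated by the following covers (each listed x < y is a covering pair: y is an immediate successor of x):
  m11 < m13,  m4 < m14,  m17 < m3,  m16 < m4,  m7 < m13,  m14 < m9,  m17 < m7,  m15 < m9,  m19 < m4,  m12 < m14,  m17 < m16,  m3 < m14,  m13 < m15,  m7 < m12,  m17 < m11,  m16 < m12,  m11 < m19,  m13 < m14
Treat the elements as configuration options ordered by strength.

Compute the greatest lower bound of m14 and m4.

m4

Common lower bounds of {m14, m4}: m11, m16, m17, m19, m4.
The greatest among these is m4.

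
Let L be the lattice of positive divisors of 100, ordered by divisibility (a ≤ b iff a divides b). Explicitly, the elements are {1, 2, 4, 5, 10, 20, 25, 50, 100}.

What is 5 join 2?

10

In the divisibility order, the join is the least common multiple: lcm(5, 2) = 10.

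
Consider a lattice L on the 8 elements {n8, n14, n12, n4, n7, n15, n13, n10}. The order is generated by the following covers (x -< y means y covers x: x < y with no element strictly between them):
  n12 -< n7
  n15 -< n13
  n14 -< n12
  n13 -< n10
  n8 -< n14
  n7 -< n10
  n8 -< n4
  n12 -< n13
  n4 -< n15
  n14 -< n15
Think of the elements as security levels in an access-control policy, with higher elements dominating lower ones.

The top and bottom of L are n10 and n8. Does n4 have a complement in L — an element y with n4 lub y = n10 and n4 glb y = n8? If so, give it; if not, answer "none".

Need y with n4 ∨ y = n10 and n4 ∧ y = n8.
Checking each element gives: n7.

n7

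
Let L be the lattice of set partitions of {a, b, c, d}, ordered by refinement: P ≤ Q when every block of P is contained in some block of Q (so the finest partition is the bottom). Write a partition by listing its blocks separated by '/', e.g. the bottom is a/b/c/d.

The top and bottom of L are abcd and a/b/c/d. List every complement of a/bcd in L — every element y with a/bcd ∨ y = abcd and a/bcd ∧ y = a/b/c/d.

Need y with a/bcd ∨ y = abcd and a/bcd ∧ y = a/b/c/d.
Checking each element gives: ab/c/d, ac/b/d, ad/b/c.

ab/c/d, ac/b/d, ad/b/c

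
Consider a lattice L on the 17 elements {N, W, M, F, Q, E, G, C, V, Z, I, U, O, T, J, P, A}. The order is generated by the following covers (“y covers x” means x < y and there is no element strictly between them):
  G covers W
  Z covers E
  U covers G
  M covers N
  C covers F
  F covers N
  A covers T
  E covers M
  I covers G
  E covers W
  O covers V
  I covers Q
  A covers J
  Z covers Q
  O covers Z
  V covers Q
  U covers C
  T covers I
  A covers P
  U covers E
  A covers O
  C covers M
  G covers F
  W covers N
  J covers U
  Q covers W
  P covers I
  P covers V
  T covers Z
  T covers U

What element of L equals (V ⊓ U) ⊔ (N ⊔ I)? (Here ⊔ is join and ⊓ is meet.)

I

V ∧ U = W
N ∨ I = I
W ∨ I = I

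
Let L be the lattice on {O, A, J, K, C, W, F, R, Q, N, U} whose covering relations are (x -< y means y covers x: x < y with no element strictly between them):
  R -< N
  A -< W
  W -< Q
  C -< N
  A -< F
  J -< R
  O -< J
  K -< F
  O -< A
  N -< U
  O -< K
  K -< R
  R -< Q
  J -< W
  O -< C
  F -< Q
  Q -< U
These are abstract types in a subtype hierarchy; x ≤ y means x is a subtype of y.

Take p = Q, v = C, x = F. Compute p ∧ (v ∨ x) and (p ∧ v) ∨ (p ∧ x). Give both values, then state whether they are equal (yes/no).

Q; F; no

v ∨ x = U, so p ∧ (v ∨ x) = Q ∧ U = Q.
p ∧ v = O and p ∧ x = F, so (p ∧ v) ∨ (p ∧ x) = O ∨ F = F.
Equal: no.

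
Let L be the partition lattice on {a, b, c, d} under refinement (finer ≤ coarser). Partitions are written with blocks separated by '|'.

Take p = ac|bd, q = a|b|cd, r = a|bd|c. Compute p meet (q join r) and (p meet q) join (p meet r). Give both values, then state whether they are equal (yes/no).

a|bd|c; a|bd|c; yes

q join r = a|bcd, so p meet (q join r) = ac|bd meet a|bcd = a|bd|c.
p meet q = a|b|c|d and p meet r = a|bd|c, so (p meet q) join (p meet r) = a|b|c|d join a|bd|c = a|bd|c.
Equal: yes.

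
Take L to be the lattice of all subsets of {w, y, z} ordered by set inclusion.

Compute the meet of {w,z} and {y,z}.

Common lower bounds of {{w,z}, {y,z}}: {z}, {}.
The greatest among these is {z}.

{z}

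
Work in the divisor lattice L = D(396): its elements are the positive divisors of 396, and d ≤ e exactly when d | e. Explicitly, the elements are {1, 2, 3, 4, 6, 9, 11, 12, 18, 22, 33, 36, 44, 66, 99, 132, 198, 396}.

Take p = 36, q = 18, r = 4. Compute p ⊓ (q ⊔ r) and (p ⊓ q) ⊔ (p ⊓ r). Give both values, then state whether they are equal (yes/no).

36; 36; yes

q ⊔ r = 36, so p ⊓ (q ⊔ r) = 36 ⊓ 36 = 36.
p ⊓ q = 18 and p ⊓ r = 4, so (p ⊓ q) ⊔ (p ⊓ r) = 18 ⊔ 4 = 36.
Equal: yes.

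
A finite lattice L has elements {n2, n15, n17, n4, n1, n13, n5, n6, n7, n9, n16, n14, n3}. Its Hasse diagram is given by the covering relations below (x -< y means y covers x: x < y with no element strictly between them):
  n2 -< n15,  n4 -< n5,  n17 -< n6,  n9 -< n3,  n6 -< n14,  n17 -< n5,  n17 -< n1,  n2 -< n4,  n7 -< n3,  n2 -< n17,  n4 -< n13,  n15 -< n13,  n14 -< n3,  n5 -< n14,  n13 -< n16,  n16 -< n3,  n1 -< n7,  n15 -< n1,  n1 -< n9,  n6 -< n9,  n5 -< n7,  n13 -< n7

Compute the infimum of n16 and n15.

n15

Common lower bounds of {n16, n15}: n15, n2.
The greatest among these is n15.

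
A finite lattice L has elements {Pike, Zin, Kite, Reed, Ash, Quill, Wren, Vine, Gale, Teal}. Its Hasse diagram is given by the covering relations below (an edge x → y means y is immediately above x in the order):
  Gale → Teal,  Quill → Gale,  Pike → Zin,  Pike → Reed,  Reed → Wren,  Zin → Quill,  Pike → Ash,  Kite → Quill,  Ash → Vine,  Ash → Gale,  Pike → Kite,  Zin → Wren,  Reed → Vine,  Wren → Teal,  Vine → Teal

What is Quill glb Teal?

Common lower bounds of {Quill, Teal}: Kite, Pike, Quill, Zin.
The greatest among these is Quill.

Quill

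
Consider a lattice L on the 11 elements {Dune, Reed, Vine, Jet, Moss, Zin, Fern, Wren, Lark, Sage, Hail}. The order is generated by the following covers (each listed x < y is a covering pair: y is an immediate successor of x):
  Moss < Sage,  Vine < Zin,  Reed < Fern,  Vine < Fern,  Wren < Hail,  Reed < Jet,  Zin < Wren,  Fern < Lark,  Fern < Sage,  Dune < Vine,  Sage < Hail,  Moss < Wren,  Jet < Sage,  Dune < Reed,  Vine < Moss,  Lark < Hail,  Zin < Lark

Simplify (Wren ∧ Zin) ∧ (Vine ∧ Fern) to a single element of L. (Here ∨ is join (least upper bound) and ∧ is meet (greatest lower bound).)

Wren ∧ Zin = Zin
Vine ∧ Fern = Vine
Zin ∧ Vine = Vine

Vine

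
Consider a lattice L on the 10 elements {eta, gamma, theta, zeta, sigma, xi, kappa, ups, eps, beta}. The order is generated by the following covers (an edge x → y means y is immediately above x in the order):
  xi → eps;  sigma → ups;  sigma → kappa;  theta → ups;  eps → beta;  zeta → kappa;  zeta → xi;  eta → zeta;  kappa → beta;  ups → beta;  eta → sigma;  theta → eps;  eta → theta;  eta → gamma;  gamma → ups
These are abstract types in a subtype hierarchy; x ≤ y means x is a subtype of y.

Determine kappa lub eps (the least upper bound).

Common upper bounds of {kappa, eps}: beta.
The least among these is beta.

beta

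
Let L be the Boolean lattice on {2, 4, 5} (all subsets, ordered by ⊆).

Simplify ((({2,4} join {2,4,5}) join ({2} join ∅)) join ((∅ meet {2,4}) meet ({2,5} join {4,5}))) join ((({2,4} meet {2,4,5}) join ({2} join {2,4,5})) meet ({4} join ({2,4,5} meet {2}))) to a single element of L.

{2,4,5}

{2,4} ∨ {2,4,5} = {2,4,5}
{2} ∨ ∅ = {2}
{2,4,5} ∨ {2} = {2,4,5}
∅ ∧ {2,4} = ∅
{2,5} ∨ {4,5} = {2,4,5}
∅ ∧ {2,4,5} = ∅
{2,4,5} ∨ ∅ = {2,4,5}
{2,4} ∧ {2,4,5} = {2,4}
{2} ∨ {2,4,5} = {2,4,5}
{2,4} ∨ {2,4,5} = {2,4,5}
{2,4,5} ∧ {2} = {2}
{4} ∨ {2} = {2,4}
{2,4,5} ∧ {2,4} = {2,4}
{2,4,5} ∨ {2,4} = {2,4,5}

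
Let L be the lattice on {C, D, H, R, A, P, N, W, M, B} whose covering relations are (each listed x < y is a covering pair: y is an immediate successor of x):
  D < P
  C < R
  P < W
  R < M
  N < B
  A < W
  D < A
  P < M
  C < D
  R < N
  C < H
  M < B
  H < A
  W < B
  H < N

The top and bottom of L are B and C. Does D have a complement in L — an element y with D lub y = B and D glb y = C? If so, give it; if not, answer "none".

Need y with D ∨ y = B and D ∧ y = C.
Checking each element gives: N.

N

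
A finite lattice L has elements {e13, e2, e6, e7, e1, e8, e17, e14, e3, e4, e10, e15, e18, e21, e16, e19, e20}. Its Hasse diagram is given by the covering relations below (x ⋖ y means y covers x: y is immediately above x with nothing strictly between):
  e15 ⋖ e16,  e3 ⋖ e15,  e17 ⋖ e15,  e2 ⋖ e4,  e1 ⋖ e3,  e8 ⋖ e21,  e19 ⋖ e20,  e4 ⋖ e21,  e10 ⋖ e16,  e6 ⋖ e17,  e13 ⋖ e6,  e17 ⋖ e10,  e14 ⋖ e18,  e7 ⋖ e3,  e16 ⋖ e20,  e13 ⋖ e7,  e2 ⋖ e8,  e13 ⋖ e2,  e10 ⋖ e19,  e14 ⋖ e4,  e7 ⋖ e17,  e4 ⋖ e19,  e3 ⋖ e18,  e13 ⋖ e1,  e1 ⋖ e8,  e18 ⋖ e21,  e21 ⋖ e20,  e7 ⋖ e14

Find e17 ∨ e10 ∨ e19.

Common upper bounds of {e17, e10, e19}: e19, e20.
The least among these is e19.

e19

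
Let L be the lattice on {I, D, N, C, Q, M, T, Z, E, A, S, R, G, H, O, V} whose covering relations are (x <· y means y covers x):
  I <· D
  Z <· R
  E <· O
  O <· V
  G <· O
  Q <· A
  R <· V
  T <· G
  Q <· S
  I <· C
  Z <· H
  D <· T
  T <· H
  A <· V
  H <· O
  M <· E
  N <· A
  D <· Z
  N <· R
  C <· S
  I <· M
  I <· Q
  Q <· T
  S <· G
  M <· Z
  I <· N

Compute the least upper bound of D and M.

Z

Common upper bounds of {D, M}: H, O, R, V, Z.
The least among these is Z.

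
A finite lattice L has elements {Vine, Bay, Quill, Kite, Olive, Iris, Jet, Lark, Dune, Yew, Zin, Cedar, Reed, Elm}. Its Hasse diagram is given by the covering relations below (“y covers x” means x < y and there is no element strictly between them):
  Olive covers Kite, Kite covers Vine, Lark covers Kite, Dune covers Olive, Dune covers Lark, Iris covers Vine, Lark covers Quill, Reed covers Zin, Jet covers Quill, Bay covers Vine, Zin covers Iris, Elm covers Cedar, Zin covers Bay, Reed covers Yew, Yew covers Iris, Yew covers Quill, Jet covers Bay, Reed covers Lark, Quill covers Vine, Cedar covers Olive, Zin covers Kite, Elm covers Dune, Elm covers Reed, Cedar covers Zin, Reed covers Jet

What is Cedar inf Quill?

Common lower bounds of {Cedar, Quill}: Vine.
The greatest among these is Vine.

Vine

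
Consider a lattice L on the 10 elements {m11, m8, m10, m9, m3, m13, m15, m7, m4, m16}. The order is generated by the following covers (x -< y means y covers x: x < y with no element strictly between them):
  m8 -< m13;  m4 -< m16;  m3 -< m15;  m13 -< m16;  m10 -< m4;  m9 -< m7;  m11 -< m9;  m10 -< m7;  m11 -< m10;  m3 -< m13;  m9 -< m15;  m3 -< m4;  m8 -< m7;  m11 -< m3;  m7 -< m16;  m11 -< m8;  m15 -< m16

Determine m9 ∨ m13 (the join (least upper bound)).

m16

Common upper bounds of {m9, m13}: m16.
The least among these is m16.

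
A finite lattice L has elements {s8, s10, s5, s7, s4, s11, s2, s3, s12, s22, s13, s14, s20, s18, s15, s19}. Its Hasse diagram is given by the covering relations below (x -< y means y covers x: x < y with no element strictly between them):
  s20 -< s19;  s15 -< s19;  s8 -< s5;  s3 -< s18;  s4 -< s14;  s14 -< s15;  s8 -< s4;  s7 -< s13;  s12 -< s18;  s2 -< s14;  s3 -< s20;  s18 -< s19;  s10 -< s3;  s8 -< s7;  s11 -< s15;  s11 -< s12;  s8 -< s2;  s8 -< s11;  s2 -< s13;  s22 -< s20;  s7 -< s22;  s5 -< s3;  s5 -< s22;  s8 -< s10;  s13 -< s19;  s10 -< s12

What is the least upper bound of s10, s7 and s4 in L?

s19

Common upper bounds of {s10, s7, s4}: s19.
The least among these is s19.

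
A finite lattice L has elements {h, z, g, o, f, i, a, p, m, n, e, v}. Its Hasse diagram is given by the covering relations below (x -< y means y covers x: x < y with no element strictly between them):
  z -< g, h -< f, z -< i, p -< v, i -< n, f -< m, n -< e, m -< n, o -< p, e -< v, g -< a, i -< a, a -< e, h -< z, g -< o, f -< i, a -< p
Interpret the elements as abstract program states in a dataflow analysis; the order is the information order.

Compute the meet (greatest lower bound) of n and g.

z

Common lower bounds of {n, g}: h, z.
The greatest among these is z.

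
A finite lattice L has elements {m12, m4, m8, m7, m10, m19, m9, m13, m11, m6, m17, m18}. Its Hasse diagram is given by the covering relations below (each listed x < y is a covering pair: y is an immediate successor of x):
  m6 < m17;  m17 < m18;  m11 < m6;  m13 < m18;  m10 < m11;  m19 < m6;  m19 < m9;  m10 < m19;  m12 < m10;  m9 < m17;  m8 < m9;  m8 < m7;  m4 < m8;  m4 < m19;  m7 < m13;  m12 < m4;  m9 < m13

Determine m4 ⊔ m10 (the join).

Common upper bounds of {m4, m10}: m13, m17, m18, m19, m6, m9.
The least among these is m19.

m19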